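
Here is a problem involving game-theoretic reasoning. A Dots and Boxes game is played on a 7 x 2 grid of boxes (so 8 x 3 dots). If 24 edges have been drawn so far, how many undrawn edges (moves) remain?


Grid: 7 x 2 boxes, i.e. 8 rows and 3 columns of dots.
Horizontal edges: (rows + 1) * cols = 8 * 2 = 16
Vertical edges: rows * (cols + 1) = 7 * 3 = 21
Total edges: 16 + 21 = 37
Edges drawn: 24
Remaining: 37 - 24 = 13

13


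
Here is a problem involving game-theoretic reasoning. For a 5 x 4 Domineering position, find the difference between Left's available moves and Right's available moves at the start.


Board is 5 x 4 (rows x cols).
Left (vertical) placements: (rows-1) * cols = 4 * 4 = 16
Right (horizontal) placements: rows * (cols-1) = 5 * 3 = 15
Advantage = Left - Right = 16 - 15 = 1

1


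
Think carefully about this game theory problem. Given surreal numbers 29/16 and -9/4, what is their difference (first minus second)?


x = 29/16, y = -9/4
Converting to common denominator: 16
x = 29/16, y = -36/16
x - y = 29/16 - -9/4 = 65/16

65/16


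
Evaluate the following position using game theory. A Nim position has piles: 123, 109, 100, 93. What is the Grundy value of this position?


We need the XOR (exclusive or) of all pile sizes.
After XOR-ing pile 1 (size 123): 0 XOR 123 = 123
After XOR-ing pile 2 (size 109): 123 XOR 109 = 22
After XOR-ing pile 3 (size 100): 22 XOR 100 = 114
After XOR-ing pile 4 (size 93): 114 XOR 93 = 47
The Nim-value of this position is 47.

47


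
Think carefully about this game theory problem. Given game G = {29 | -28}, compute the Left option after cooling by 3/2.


Original game: {29 | -28} (a switch {a | b} with a > b).
Cooling by t (for t below the temperature (a - b)/2 = 57/2) taxes each move by t: {a | b} cooled by t is {a - t | b + t}.
Cooling amount: t = 3/2
Cooled Left option: 29 - 3/2 = 55/2
Cooled Right option: -28 + 3/2 = -53/2
Cooled game: {55/2 | -53/2}
Left option = 55/2

55/2


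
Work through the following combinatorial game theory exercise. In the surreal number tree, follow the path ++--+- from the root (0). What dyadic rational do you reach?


Sign expansion: ++--+-
Rule: track bounds (lo, hi), initially (-inf, +inf). On '+', the current value becomes lo and we move to the simplest number in (value, hi): value + 1 if hi = +inf, otherwise the midpoint (value + hi)/2. On '-', the current value becomes hi and we move to value - 1 if lo = -inf, otherwise the midpoint (lo + value)/2.
Start at 0.
Step 1: sign = +, move right. Bounds: (0, +inf). Value = 1
Step 2: sign = +, move right. Bounds: (1, +inf). Value = 2
Step 3: sign = -, move left. Bounds: (1, 2). Value = 3/2
Step 4: sign = -, move left. Bounds: (1, 3/2). Value = 5/4
Step 5: sign = +, move right. Bounds: (5/4, 3/2). Value = 11/8
Step 6: sign = -, move left. Bounds: (5/4, 11/8). Value = 21/16
The surreal number with sign expansion ++--+- is 21/16.

21/16


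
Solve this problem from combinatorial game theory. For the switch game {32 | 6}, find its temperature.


The game is {32 | 6}, a switch {a | b} with numbers a > b.
Cooling {a | b} by t gives {a - t | b + t}, which stops being hot when a - t = b + t, i.e. at t = (a - b)/2. So the temperature of a switch is (a - b)/2.
Temperature = (Left option - Right option) / 2
= (32 - (6)) / 2
= 26 / 2
= 13

13


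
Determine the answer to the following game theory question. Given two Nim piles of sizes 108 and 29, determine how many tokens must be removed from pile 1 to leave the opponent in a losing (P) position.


Piles: 108 and 29
Current XOR: 108 XOR 29 = 113 (non-zero, so this is an N-position).
To make the XOR zero, we need to find a move that balances the piles.
For pile 1 (size 108): target = 108 XOR 113 = 29
We reduce pile 1 from 108 to 29.
Tokens removed: 108 - 29 = 79
Verification: 29 XOR 29 = 0

79


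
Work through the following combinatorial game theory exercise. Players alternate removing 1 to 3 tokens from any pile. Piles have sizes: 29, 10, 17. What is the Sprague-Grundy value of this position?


Subtraction set: {1, 2, 3}
For this subtraction set, G(n) = n mod 4 (period = max + 1 = 4).
Pile 1 (size 29): G(29) = 29 mod 4 = 1
Pile 2 (size 10): G(10) = 10 mod 4 = 2
Pile 3 (size 17): G(17) = 17 mod 4 = 1
Total Grundy value = XOR of all: 1 XOR 2 XOR 1 = 2

2


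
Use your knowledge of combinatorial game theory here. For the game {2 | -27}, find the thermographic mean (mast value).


Game = {2 | -27}, a switch {a | b} with numbers a > b.
Its thermograph has left wall a - t and right wall b + t, which meet at t = (a - b)/2, where both equal (a + b)/2. So the mast (mean value) is at (a + b)/2.
Mean = (2 + (-27))/2 = -25/2 = -25/2

-25/2


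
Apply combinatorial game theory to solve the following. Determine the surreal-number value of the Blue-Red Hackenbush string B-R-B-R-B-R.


Edges (from ground): B-R-B-R-B-R
By Berlekamp's sign-expansion rule, a Blue-Red Hackenbush stalk has the value of the surreal number whose sign sequence is the edge sequence with B -> + and R -> -.
Sign sequence: +-+-+-
Trace the sign expansion in the surreal number tree, starting from 0:
Edge 1: B (sign +) -> bounds (0, +inf), value = 1
Edge 2: R (sign -) -> bounds (0, 1), value = 1/2
Edge 3: B (sign +) -> bounds (1/2, 1), value = 3/4
Edge 4: R (sign -) -> bounds (1/2, 3/4), value = 5/8
Edge 5: B (sign +) -> bounds (5/8, 3/4), value = 11/16
Edge 6: R (sign -) -> bounds (5/8, 11/16), value = 21/32
Game value = 21/32

21/32


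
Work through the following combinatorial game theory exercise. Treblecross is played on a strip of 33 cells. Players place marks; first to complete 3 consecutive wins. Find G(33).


Treblecross: place X on empty cells; 3-in-a-row wins.
Playing within two cells of an existing X lets the opponent win at once, so sensible play treats the cells i-2..i+2 around each X as dead. The player left with no safe cell loses, so this is a normal-play take-away game on strips of safe cells.
Placing X at cell i (0-indexed) of a strip of k safe cells leaves independent strips of sizes max(0, i-2) and max(0, k-i-3). Hence G(k) = mex{ G(max(0,i-2)) XOR G(max(0,k-i-3)) : 0 <= i < k }, with G(0) = 0.
G(1): splits (0,0):0^0=0 -> mex({0}) = 1
G(2): splits (0,0):0^0=0 -> mex({0}) = 1
G(3): splits (0,0):0^0=0 -> mex({0}) = 1
G(4): splits (0,1):0^1=1 (0,0):0^0=0 -> mex({0, 1}) = 2
G(5): splits (0,2):0^1=1 (0,1):0^1=1 (0,0):0^0=0 -> mex({0, 1}) = 2
G(6) = mex({1}) = 0
G(7) = mex({0, 1, 2}) = 3
G(8) = mex({0, 1, 2}) = 3
G(9) = mex({0, 2}) = 1
G(10) = mex({0, 2, 3}) = 1
G(11) = mex({0, 3}) = 1
G(12) = mex({1, 3}) = 0
G(13) = mex({0, 1, 2, 3}) = 4
G(14) = mex({0, 1, 2}) = 3
G(15) = mex({0, 1, 2}) = 3
G(16) = mex({0, 1, 2, 4}) = 3
G(17) = mex({0, 1, 3, 4}) = 2
G(18) = mex({0, 1, 3, 4}) = 2
G(19) = mex({0, 1, 3, 5}) = 2
G(20) = mex({0, 1, 2, 3, 5}) = 4
G(21) = mex({0, 1, 2, 3, 5}) = 4
G(22) = mex({1, 2, 6}) = 0
G(23) = mex({0, 1, 2, 3, 4, 6}) = 5
G(24) = mex({0, 1, 2, 3, 4}) = 5
G(25) = mex({0, 1, 3, 4, 7}) = 2
G(26) = mex({0, 1, 3, 4, 5, 7}) = 2
G(27) = mex({0, 1, 3, 5}) = 2
G(28) = mex({0, 1, 2, 5}) = 3
G(29) = mex({0, 1, 2, 4, 5, 6}) = 3
G(30) = mex({1, 2, 4, 6}) = 0
G(31) = mex({0, 1, 2, 3, 4, 6}) = 5
G(32) = mex({1, 2, 3, 4, 7}) = 0
G(33) = mex({0, 3, 7}) = 1
Therefore G(33) = 1.

1


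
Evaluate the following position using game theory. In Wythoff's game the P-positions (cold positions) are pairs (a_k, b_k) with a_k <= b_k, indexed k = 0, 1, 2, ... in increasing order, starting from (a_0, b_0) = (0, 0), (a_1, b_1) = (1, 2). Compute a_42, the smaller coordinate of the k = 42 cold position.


By Wythoff's theorem, a_k = floor(k * phi) and b_k = floor(k * phi^2) = a_k + k, where phi = (1 + sqrt(5))/2 is the golden ratio.
phi = (1 + sqrt(5))/2 = 1.618034
k = 42
k * phi = 42 * 1.618034 = 67.957428
a_42 = floor(k * phi) = 67

67


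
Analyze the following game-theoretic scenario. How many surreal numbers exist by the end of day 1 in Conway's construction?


Day 0: {|} = 0 is born. Count = 1.
Day n: the number of surreal numbers born by day n is 2^(n+1) - 1.
By day 0: 2^1 - 1 = 1
By day 1: 2^2 - 1 = 3
By day 1: 3 surreal numbers.

3


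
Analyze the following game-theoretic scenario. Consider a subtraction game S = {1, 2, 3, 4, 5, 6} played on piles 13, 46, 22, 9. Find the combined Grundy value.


Subtraction set: {1, 2, 3, 4, 5, 6}
For this subtraction set, G(n) = n mod 7 (period = max + 1 = 7).
Pile 1 (size 13): G(13) = 13 mod 7 = 6
Pile 2 (size 46): G(46) = 46 mod 7 = 4
Pile 3 (size 22): G(22) = 22 mod 7 = 1
Pile 4 (size 9): G(9) = 9 mod 7 = 2
Total Grundy value = XOR of all: 6 XOR 4 XOR 1 XOR 2 = 1

1


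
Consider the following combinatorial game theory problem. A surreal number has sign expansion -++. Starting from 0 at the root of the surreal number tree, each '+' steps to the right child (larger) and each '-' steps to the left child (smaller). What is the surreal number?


Sign expansion: -++
Rule: track bounds (lo, hi), initially (-inf, +inf). On '+', the current value becomes lo and we move to the simplest number in (value, hi): value + 1 if hi = +inf, otherwise the midpoint (value + hi)/2. On '-', the current value becomes hi and we move to value - 1 if lo = -inf, otherwise the midpoint (lo + value)/2.
Start at 0.
Step 1: sign = -, move left. Bounds: (-inf, 0). Value = -1
Step 2: sign = +, move right. Bounds: (-1, 0). Value = -1/2
Step 3: sign = +, move right. Bounds: (-1/2, 0). Value = -1/4
The surreal number with sign expansion -++ is -1/4.

-1/4


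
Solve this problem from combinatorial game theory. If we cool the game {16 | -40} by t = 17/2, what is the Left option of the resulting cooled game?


Original game: {16 | -40} (a switch {a | b} with a > b).
Cooling by t (for t below the temperature (a - b)/2 = 28) taxes each move by t: {a | b} cooled by t is {a - t | b + t}.
Cooling amount: t = 17/2
Cooled Left option: 16 - 17/2 = 15/2
Cooled Right option: -40 + 17/2 = -63/2
Cooled game: {15/2 | -63/2}
Left option = 15/2

15/2


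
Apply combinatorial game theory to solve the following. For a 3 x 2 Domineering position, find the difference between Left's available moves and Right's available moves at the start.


Board is 3 x 2 (rows x cols).
Left (vertical) placements: (rows-1) * cols = 2 * 2 = 4
Right (horizontal) placements: rows * (cols-1) = 3 * 1 = 3
Advantage = Left - Right = 4 - 3 = 1

1


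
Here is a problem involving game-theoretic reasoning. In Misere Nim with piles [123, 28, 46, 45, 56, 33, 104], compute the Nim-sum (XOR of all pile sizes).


We need the XOR (exclusive or) of all pile sizes.
After XOR-ing pile 1 (size 123): 0 XOR 123 = 123
After XOR-ing pile 2 (size 28): 123 XOR 28 = 103
After XOR-ing pile 3 (size 46): 103 XOR 46 = 73
After XOR-ing pile 4 (size 45): 73 XOR 45 = 100
After XOR-ing pile 5 (size 56): 100 XOR 56 = 92
After XOR-ing pile 6 (size 33): 92 XOR 33 = 125
After XOR-ing pile 7 (size 104): 125 XOR 104 = 21
The Nim-value of this position is 21.

21


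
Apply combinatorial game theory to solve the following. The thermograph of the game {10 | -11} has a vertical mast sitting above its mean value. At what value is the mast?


Game = {10 | -11}, a switch {a | b} with numbers a > b.
Its thermograph has left wall a - t and right wall b + t, which meet at t = (a - b)/2, where both equal (a + b)/2. So the mast (mean value) is at (a + b)/2.
Mean = (10 + (-11))/2 = -1/2 = -1/2

-1/2


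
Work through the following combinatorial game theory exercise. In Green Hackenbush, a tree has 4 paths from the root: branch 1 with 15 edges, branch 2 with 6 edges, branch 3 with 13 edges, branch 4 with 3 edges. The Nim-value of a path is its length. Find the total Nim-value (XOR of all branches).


The tree has 4 branches from the ground vertex.
In Green Hackenbush, the Nim-value of a simple path of length k is k.
Branch 1: length 15, Nim-value = 15
Branch 2: length 6, Nim-value = 6
Branch 3: length 13, Nim-value = 13
Branch 4: length 3, Nim-value = 3
Total Nim-value = XOR of all branch values:
0 XOR 15 = 15
15 XOR 6 = 9
9 XOR 13 = 4
4 XOR 3 = 7
Nim-value of the tree = 7

7


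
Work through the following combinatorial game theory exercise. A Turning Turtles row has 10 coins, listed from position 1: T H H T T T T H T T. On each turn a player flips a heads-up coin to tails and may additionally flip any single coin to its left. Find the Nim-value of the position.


Coins: T H H T T T T H T T
Key fact: a single head at position k behaves exactly like a Nim heap of size k (turning it to T and optionally flipping a coin at j < k corresponds to moving the heap from k to j, or to 0), and heads combine as a disjunctive sum (two heads at the same place would cancel, matching j XOR j = 0). So the Nim-value is the XOR of the 1-indexed positions of the heads.
Face-up positions (1-indexed): [2, 3, 8]
XOR 0 with 2: 0 XOR 2 = 2
XOR 2 with 3: 2 XOR 3 = 1
XOR 1 with 8: 1 XOR 8 = 9
Nim-value = 9

9


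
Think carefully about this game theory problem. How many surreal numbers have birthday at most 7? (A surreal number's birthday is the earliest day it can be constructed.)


Day 0: {|} = 0 is born. Count = 1.
Day n: the number of surreal numbers born by day n is 2^(n+1) - 1.
By day 0: 2^1 - 1 = 1
By day 1: 2^2 - 1 = 3
By day 2: 2^3 - 1 = 7
By day 3: 2^4 - 1 = 15
By day 4: 2^5 - 1 = 31
By day 5: 2^6 - 1 = 63
By day 6: 2^7 - 1 = 127
By day 7: 2^8 - 1 = 255
By day 7: 255 surreal numbers.

255


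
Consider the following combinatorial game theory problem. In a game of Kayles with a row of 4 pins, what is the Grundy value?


Kayles: a move removes 1 or 2 adjacent pins from a contiguous row.
Removing pins from a row of k leaves two independent rows (a, b) with a + b = k - 1 (one pin) or a + b = k - 2 (two pins); an end removal gives a = 0.
By Sprague-Grundy, G(k) = mex{ G(a) XOR G(b) } over all these splits. G(0) = 0.
G(1): splits (0,0):0^0=0 -> mex({0}) = 1
G(2): splits (0,1):0^1=1 (0,0):0^0=0 -> mex({0, 1}) = 2
G(3): splits (0,2):0^2=2 (1,1):1^1=0 (0,1):0^1=1 -> mex({0, 1, 2}) = 3
G(4): splits (0,3):0^3=3 (1,2):1^2=3 (0,2):0^2=2 (1,1):1^1=0 -> mex({0, 2, 3}) = 1
Therefore G(4) = 1.

1


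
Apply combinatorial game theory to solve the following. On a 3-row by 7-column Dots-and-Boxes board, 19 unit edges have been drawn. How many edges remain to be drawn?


Grid: 3 x 7 boxes, i.e. 4 rows and 8 columns of dots.
Horizontal edges: (rows + 1) * cols = 4 * 7 = 28
Vertical edges: rows * (cols + 1) = 3 * 8 = 24
Total edges: 28 + 24 = 52
Edges drawn: 19
Remaining: 52 - 19 = 33

33


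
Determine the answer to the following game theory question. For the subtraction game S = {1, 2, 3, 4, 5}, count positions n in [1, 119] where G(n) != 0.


Subtraction set S = {1, 2, 3, 4, 5}, so G(n) = n mod 6.
G(n) = 0 when n is a multiple of 6.
Multiples of 6 in [1, 119]: 19
N-positions (nonzero Grundy) = 119 - 19 = 100

100


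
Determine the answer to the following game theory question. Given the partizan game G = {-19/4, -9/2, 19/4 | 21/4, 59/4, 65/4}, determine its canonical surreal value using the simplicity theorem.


Left options: {-19/4, -9/2, 19/4}, max = 19/4
Right options: {21/4, 59/4, 65/4}, min = 21/4
All options are numbers and max(Left) < min(Right), so by the simplicity theorem the value is the simplest (earliest-born) number strictly between 19/4 and 21/4.
The only integer strictly between 19/4 and 21/4 is 5.
No non-integer in the interval can be simpler: if x is a non-integer in the interval, then floor(x) or ceil(x) also lies in the interval (the interval contains an integer), and both are proper prefixes of x's sign expansion, i.e. born earlier. So the game value is 5.
Game value = 5

5


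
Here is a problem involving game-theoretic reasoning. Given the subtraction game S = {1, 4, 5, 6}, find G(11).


The subtraction set is S = {1, 4, 5, 6}.
G(k) = mex{ G(k - s) : s in S, s <= k }. We compute iteratively: G(0) = 0.
G(1) = mex({0}) = 1
G(2) = mex({1}) = 0
G(3) = mex({0}) = 1
G(4) = mex({0, 1}) = 2
G(5) = mex({0, 1, 2}) = 3
G(6) = mex({0, 1, 3}) = 2
G(7) = mex({0, 1, 2}) = 3
G(8) = mex({0, 1, 2, 3}) = 4
G(9) = mex({1, 2, 3, 4}) = 0
G(10) = mex({0, 2, 3}) = 1
G(11) = mex({1, 2, 3}) = 0
Therefore G(11) = 0.

0


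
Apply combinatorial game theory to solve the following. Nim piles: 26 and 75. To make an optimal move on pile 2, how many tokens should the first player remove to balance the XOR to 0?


Piles: 26 and 75
Current XOR: 26 XOR 75 = 81 (non-zero, so this is an N-position).
To make the XOR zero, we need to find a move that balances the piles.
For pile 2 (size 75): target = 75 XOR 81 = 26
We reduce pile 2 from 75 to 26.
Tokens removed: 75 - 26 = 49
Verification: 26 XOR 26 = 0

49


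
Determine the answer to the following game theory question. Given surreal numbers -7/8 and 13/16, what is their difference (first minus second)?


x = -7/8, y = 13/16
Converting to common denominator: 16
x = -14/16, y = 13/16
x - y = -7/8 - 13/16 = -27/16

-27/16


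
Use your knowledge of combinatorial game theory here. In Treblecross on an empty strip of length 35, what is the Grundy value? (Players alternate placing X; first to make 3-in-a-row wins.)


Treblecross: place X on empty cells; 3-in-a-row wins.
Playing within two cells of an existing X lets the opponent win at once, so sensible play treats the cells i-2..i+2 around each X as dead. The player left with no safe cell loses, so this is a normal-play take-away game on strips of safe cells.
Placing X at cell i (0-indexed) of a strip of k safe cells leaves independent strips of sizes max(0, i-2) and max(0, k-i-3). Hence G(k) = mex{ G(max(0,i-2)) XOR G(max(0,k-i-3)) : 0 <= i < k }, with G(0) = 0.
G(1): splits (0,0):0^0=0 -> mex({0}) = 1
G(2): splits (0,0):0^0=0 -> mex({0}) = 1
G(3): splits (0,0):0^0=0 -> mex({0}) = 1
G(4): splits (0,1):0^1=1 (0,0):0^0=0 -> mex({0, 1}) = 2
G(5): splits (0,2):0^1=1 (0,1):0^1=1 (0,0):0^0=0 -> mex({0, 1}) = 2
G(6) = mex({1}) = 0
G(7) = mex({0, 1, 2}) = 3
G(8) = mex({0, 1, 2}) = 3
G(9) = mex({0, 2}) = 1
G(10) = mex({0, 2, 3}) = 1
G(11) = mex({0, 3}) = 1
G(12) = mex({1, 3}) = 0
G(13) = mex({0, 1, 2, 3}) = 4
G(14) = mex({0, 1, 2}) = 3
G(15) = mex({0, 1, 2}) = 3
G(16) = mex({0, 1, 2, 4}) = 3
G(17) = mex({0, 1, 3, 4}) = 2
G(18) = mex({0, 1, 3, 4}) = 2
G(19) = mex({0, 1, 3, 5}) = 2
G(20) = mex({0, 1, 2, 3, 5}) = 4
G(21) = mex({0, 1, 2, 3, 5}) = 4
G(22) = mex({1, 2, 6}) = 0
G(23) = mex({0, 1, 2, 3, 4, 6}) = 5
G(24) = mex({0, 1, 2, 3, 4}) = 5
G(25) = mex({0, 1, 3, 4, 7}) = 2
G(26) = mex({0, 1, 3, 4, 5, 7}) = 2
G(27) = mex({0, 1, 3, 5}) = 2
G(28) = mex({0, 1, 2, 5}) = 3
G(29) = mex({0, 1, 2, 4, 5, 6}) = 3
G(30) = mex({1, 2, 4, 6}) = 0
G(31) = mex({0, 1, 2, 3, 4, 6}) = 5
G(32) = mex({1, 2, 3, 4, 7}) = 0
G(33) = mex({0, 3, 7}) = 1
G(34) = mex({0, 2, 3, 5, 7}) = 1
G(35) = mex({0, 2, 3, 5, 6}) = 1
Therefore G(35) = 1.

1


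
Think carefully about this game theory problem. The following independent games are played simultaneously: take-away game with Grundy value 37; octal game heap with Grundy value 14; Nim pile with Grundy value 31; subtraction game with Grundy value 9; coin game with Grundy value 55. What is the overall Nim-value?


By the Sprague-Grundy theorem, the Grundy value of a sum of games is the XOR of individual Grundy values.
take-away game: Grundy value = 37. Running XOR: 0 XOR 37 = 37
octal game heap: Grundy value = 14. Running XOR: 37 XOR 14 = 43
Nim pile: Grundy value = 31. Running XOR: 43 XOR 31 = 52
subtraction game: Grundy value = 9. Running XOR: 52 XOR 9 = 61
coin game: Grundy value = 55. Running XOR: 61 XOR 55 = 10
The combined Grundy value is 10.

10


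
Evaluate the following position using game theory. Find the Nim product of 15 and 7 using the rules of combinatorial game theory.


Nim multiplication is bilinear over XOR: (u XOR v) * w = (u*w) XOR (v*w).
So we split each operand into its bit components and XOR the pairwise Nim products.
15 = 1 + 2 + 4 + 8 (as XOR of powers of 2).
7 = 1 + 2 + 4 (as XOR of powers of 2).
Using the standard Nim-product table on single bits:
  2*2 = 3,   2*4 = 8,   2*8 = 12,
  4*4 = 6,   4*8 = 11,  8*8 = 13,
and  1*x = x (identity), k*l = l*k (commutative).
Pairwise Nim products:
  1 * 1 = 1
  1 * 2 = 2
  1 * 4 = 4
  2 * 1 = 2
  2 * 2 = 3
  2 * 4 = 8
  4 * 1 = 4
  4 * 2 = 8
  4 * 4 = 6
  8 * 1 = 8
  8 * 2 = 12
  8 * 4 = 11
XOR them: 1 XOR 2 XOR 4 XOR 2 XOR 3 XOR 8 XOR 4 XOR 8 XOR 6 XOR 8 XOR 12 XOR 11 = 11.
Result: 15 * 7 = 11 (in Nim).

11


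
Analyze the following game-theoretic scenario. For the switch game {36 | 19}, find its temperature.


The game is {36 | 19}, a switch {a | b} with numbers a > b.
Cooling {a | b} by t gives {a - t | b + t}, which stops being hot when a - t = b + t, i.e. at t = (a - b)/2. So the temperature of a switch is (a - b)/2.
Temperature = (Left option - Right option) / 2
= (36 - (19)) / 2
= 17 / 2
= 17/2

17/2


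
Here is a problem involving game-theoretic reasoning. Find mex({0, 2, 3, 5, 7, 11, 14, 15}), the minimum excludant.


Set = {0, 2, 3, 5, 7, 11, 14, 15}
0 is in the set.
1 is NOT in the set. This is the mex.
mex = 1

1


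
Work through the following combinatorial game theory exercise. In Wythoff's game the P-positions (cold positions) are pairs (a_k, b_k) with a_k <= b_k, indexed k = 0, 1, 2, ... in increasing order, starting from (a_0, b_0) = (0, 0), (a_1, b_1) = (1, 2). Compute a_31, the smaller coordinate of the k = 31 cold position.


By Wythoff's theorem, a_k = floor(k * phi) and b_k = floor(k * phi^2) = a_k + k, where phi = (1 + sqrt(5))/2 is the golden ratio.
phi = (1 + sqrt(5))/2 = 1.618034
k = 31
k * phi = 31 * 1.618034 = 50.159054
a_31 = floor(k * phi) = 50

50


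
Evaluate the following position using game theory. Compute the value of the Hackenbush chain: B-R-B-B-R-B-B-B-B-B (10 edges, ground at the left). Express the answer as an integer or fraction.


Edges (from ground): B-R-B-B-R-B-B-B-B-B
By Berlekamp's sign-expansion rule, a Blue-Red Hackenbush stalk has the value of the surreal number whose sign sequence is the edge sequence with B -> + and R -> -.
Sign sequence: +-++-+++++
Trace the sign expansion in the surreal number tree, starting from 0:
Edge 1: B (sign +) -> bounds (0, +inf), value = 1
Edge 2: R (sign -) -> bounds (0, 1), value = 1/2
Edge 3: B (sign +) -> bounds (1/2, 1), value = 3/4
Edge 4: B (sign +) -> bounds (3/4, 1), value = 7/8
Edge 5: R (sign -) -> bounds (3/4, 7/8), value = 13/16
Edge 6: B (sign +) -> bounds (13/16, 7/8), value = 27/32
Edge 7: B (sign +) -> bounds (27/32, 7/8), value = 55/64
Edge 8: B (sign +) -> bounds (55/64, 7/8), value = 111/128
Edge 9: B (sign +) -> bounds (111/128, 7/8), value = 223/256
Edge 10: B (sign +) -> bounds (223/256, 7/8), value = 447/512
Game value = 447/512

447/512


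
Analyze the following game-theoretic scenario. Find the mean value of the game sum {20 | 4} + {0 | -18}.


G1 = {20 | 4}, G2 = {0 | -18}
Each is a switch {a | b} with numbers a > b; its mean value is (a + b)/2, and mean value is additive over game sums: m(G1 + G2) = m(G1) + m(G2).
Mean of G1 = (20 + (4))/2 = 24/2 = 12
Mean of G2 = (0 + (-18))/2 = -18/2 = -9
Mean of G1 + G2 = 12 + -9 = 3

3


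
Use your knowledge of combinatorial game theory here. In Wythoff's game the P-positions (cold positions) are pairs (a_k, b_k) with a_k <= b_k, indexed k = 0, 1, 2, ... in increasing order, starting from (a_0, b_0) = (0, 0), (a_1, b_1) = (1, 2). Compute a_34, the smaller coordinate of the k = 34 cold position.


By Wythoff's theorem, a_k = floor(k * phi) and b_k = floor(k * phi^2) = a_k + k, where phi = (1 + sqrt(5))/2 is the golden ratio.
phi = (1 + sqrt(5))/2 = 1.618034
k = 34
k * phi = 34 * 1.618034 = 55.013156
a_34 = floor(k * phi) = 55

55


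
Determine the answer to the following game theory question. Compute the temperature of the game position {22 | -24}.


The game is {22 | -24}, a switch {a | b} with numbers a > b.
Cooling {a | b} by t gives {a - t | b + t}, which stops being hot when a - t = b + t, i.e. at t = (a - b)/2. So the temperature of a switch is (a - b)/2.
Temperature = (Left option - Right option) / 2
= (22 - (-24)) / 2
= 46 / 2
= 23

23


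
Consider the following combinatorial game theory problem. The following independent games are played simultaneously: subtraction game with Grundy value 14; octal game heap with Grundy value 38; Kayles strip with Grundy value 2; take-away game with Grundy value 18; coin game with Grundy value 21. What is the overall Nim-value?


By the Sprague-Grundy theorem, the Grundy value of a sum of games is the XOR of individual Grundy values.
subtraction game: Grundy value = 14. Running XOR: 0 XOR 14 = 14
octal game heap: Grundy value = 38. Running XOR: 14 XOR 38 = 40
Kayles strip: Grundy value = 2. Running XOR: 40 XOR 2 = 42
take-away game: Grundy value = 18. Running XOR: 42 XOR 18 = 56
coin game: Grundy value = 21. Running XOR: 56 XOR 21 = 45
The combined Grundy value is 45.

45


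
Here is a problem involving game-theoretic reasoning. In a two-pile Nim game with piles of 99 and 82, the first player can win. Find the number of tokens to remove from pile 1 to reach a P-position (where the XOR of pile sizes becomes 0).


Piles: 99 and 82
Current XOR: 99 XOR 82 = 49 (non-zero, so this is an N-position).
To make the XOR zero, we need to find a move that balances the piles.
For pile 1 (size 99): target = 99 XOR 49 = 82
We reduce pile 1 from 99 to 82.
Tokens removed: 99 - 82 = 17
Verification: 82 XOR 82 = 0

17


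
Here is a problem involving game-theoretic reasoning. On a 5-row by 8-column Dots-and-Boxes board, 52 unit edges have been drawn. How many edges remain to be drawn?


Grid: 5 x 8 boxes, i.e. 6 rows and 9 columns of dots.
Horizontal edges: (rows + 1) * cols = 6 * 8 = 48
Vertical edges: rows * (cols + 1) = 5 * 9 = 45
Total edges: 48 + 45 = 93
Edges drawn: 52
Remaining: 93 - 52 = 41

41


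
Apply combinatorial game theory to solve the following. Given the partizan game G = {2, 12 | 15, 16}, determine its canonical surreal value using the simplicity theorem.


Left options: {2, 12}, max = 12
Right options: {15, 16}, min = 15
All options are numbers and max(Left) < min(Right), so by the simplicity theorem the value is the simplest (earliest-born) number strictly between 12 and 15.
Integers 13 through 14 all lie strictly between 12 and 15.
Among integers, the simplest (lowest birthday = smallest |n|; 0 is born on day 0, +-n on day n) is 13.
No non-integer in the interval can be simpler: if x is a non-integer in the interval, then floor(x) or ceil(x) also lies in the interval (the interval contains an integer), and both are proper prefixes of x's sign expansion, i.e. born earlier. So the game value is 13.
Game value = 13

13


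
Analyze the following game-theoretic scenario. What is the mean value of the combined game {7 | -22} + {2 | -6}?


G1 = {7 | -22}, G2 = {2 | -6}
Each is a switch {a | b} with numbers a > b; its mean value is (a + b)/2, and mean value is additive over game sums: m(G1 + G2) = m(G1) + m(G2).
Mean of G1 = (7 + (-22))/2 = -15/2 = -15/2
Mean of G2 = (2 + (-6))/2 = -4/2 = -2
Mean of G1 + G2 = -15/2 + -2 = -19/2

-19/2


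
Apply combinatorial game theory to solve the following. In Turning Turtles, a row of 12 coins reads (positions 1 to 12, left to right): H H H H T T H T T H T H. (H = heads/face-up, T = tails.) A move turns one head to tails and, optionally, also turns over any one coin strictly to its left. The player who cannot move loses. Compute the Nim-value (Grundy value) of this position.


Coins: H H H H T T H T T H T H
Key fact: a single head at position k behaves exactly like a Nim heap of size k (turning it to T and optionally flipping a coin at j < k corresponds to moving the heap from k to j, or to 0), and heads combine as a disjunctive sum (two heads at the same place would cancel, matching j XOR j = 0). So the Nim-value is the XOR of the 1-indexed positions of the heads.
Face-up positions (1-indexed): [1, 2, 3, 4, 7, 10, 12]
XOR 0 with 1: 0 XOR 1 = 1
XOR 1 with 2: 1 XOR 2 = 3
XOR 3 with 3: 3 XOR 3 = 0
XOR 0 with 4: 0 XOR 4 = 4
XOR 4 with 7: 4 XOR 7 = 3
XOR 3 with 10: 3 XOR 10 = 9
XOR 9 with 12: 9 XOR 12 = 5
Nim-value = 5

5


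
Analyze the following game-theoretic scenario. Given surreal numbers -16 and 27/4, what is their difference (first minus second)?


x = -16, y = 27/4
Converting to common denominator: 4
x = -64/4, y = 27/4
x - y = -16 - 27/4 = -91/4

-91/4


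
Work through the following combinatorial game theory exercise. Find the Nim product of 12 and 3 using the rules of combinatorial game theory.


Nim multiplication is bilinear over XOR: (u XOR v) * w = (u*w) XOR (v*w).
So we split each operand into its bit components and XOR the pairwise Nim products.
12 = 4 + 8 (as XOR of powers of 2).
3 = 1 + 2 (as XOR of powers of 2).
Using the standard Nim-product table on single bits:
  2*2 = 3,   2*4 = 8,   2*8 = 12,
  4*4 = 6,   4*8 = 11,  8*8 = 13,
and  1*x = x (identity), k*l = l*k (commutative).
Pairwise Nim products:
  4 * 1 = 4
  4 * 2 = 8
  8 * 1 = 8
  8 * 2 = 12
XOR them: 4 XOR 8 XOR 8 XOR 12 = 8.
Result: 12 * 3 = 8 (in Nim).

8


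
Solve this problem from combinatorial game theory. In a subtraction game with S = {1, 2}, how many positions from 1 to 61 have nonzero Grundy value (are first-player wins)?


Subtraction set S = {1, 2}, so G(n) = n mod 3.
G(n) = 0 when n is a multiple of 3.
Multiples of 3 in [1, 61]: 20
N-positions (nonzero Grundy) = 61 - 20 = 41

41


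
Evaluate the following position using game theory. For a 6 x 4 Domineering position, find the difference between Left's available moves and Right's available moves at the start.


Board is 6 x 4 (rows x cols).
Left (vertical) placements: (rows-1) * cols = 5 * 4 = 20
Right (horizontal) placements: rows * (cols-1) = 6 * 3 = 18
Advantage = Left - Right = 20 - 18 = 2

2


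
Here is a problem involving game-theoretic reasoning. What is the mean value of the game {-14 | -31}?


Game = {-14 | -31}, a switch {a | b} with numbers a > b.
Its thermograph has left wall a - t and right wall b + t, which meet at t = (a - b)/2, where both equal (a + b)/2. So the mast (mean value) is at (a + b)/2.
Mean = (-14 + (-31))/2 = -45/2 = -45/2

-45/2


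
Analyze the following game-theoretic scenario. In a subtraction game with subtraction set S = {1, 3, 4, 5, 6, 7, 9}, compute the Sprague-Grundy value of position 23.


The subtraction set is S = {1, 3, 4, 5, 6, 7, 9}.
G(k) = mex{ G(k - s) : s in S, s <= k }. We compute iteratively: G(0) = 0.
G(1) = mex({0}) = 1
G(2) = mex({1}) = 0
G(3) = mex({0}) = 1
G(4) = mex({0, 1}) = 2
G(5) = mex({0, 1, 2}) = 3
G(6) = mex({0, 1, 3}) = 2
G(7) = mex({0, 1, 2}) = 3
G(8) = mex({0, 1, 2, 3}) = 4
G(9) = mex({0, 1, 2, 3, 4}) = 5
G(10) = mex({1, 2, 3, 5}) = 0
G(11) = mex({0, 2, 3, 4}) = 1
G(12) = mex({1, 2, 3, 4, 5}) = 0
G(13) = mex({0, 2, 3, 4, 5}) = 1
G(14) = mex({0, 1, 3, 4, 5}) = 2
G(15) = mex({0, 1, 2, 4, 5}) = 3
G(16) = mex({0, 1, 3, 5}) = 2
G(17) = mex({0, 1, 2, 4}) = 3
G(18) = mex({0, 1, 2, 3, 5}) = 4
Observe that G(10)..G(18) = 0, 1, 0, 1, 2, 3, 2, 3, 4 repeats G(0)..G(8) = 0, 1, 0, 1, 2, 3, 2, 3, 4.
For k >= max(S) = 9, G(k) is determined by the previous 9 values G(k-9)..G(k-1); a window of 9 consecutive values has recurred shifted by 10, so by induction G(k + 10) = G(k) for all k >= 0: the sequence is periodic from the start with period 10.
One period: G(0..9) = 0, 1, 0, 1, 2, 3, 2, 3, 4, 5.
23 mod 10 = 3, so G(23) = G(3) = 1.

1


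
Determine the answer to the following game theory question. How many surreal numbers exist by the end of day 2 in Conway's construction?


Day 0: {|} = 0 is born. Count = 1.
Day n: the number of surreal numbers born by day n is 2^(n+1) - 1.
By day 0: 2^1 - 1 = 1
By day 1: 2^2 - 1 = 3
By day 2: 2^3 - 1 = 7
By day 2: 7 surreal numbers.

7


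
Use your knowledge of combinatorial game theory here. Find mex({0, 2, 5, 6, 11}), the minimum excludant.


Set = {0, 2, 5, 6, 11}
0 is in the set.
1 is NOT in the set. This is the mex.
mex = 1

1


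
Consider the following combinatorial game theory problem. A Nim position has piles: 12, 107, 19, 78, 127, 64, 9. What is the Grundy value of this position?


We need the XOR (exclusive or) of all pile sizes.
After XOR-ing pile 1 (size 12): 0 XOR 12 = 12
After XOR-ing pile 2 (size 107): 12 XOR 107 = 103
After XOR-ing pile 3 (size 19): 103 XOR 19 = 116
After XOR-ing pile 4 (size 78): 116 XOR 78 = 58
After XOR-ing pile 5 (size 127): 58 XOR 127 = 69
After XOR-ing pile 6 (size 64): 69 XOR 64 = 5
After XOR-ing pile 7 (size 9): 5 XOR 9 = 12
The Nim-value of this position is 12.

12


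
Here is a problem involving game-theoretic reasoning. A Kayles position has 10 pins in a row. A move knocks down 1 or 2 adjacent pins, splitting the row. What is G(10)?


Kayles: a move removes 1 or 2 adjacent pins from a contiguous row.
Removing pins from a row of k leaves two independent rows (a, b) with a + b = k - 1 (one pin) or a + b = k - 2 (two pins); an end removal gives a = 0.
By Sprague-Grundy, G(k) = mex{ G(a) XOR G(b) } over all these splits. G(0) = 0.
G(1): splits (0,0):0^0=0 -> mex({0}) = 1
G(2): splits (0,1):0^1=1 (0,0):0^0=0 -> mex({0, 1}) = 2
G(3): splits (0,2):0^2=2 (1,1):1^1=0 (0,1):0^1=1 -> mex({0, 1, 2}) = 3
G(4): splits (0,3):0^3=3 (1,2):1^2=3 (0,2):0^2=2 (1,1):1^1=0 -> mex({0, 2, 3}) = 1
G(5): splits (0,4):0^1=1 (1,3):1^3=2 (2,2):2^2=0 (0,3):0^3=3 (1,2):1^2=3 -> mex({0, 1, 2, 3}) = 4
G(6) = mex({0, 1, 2, 4}) = 3
G(7) = mex({0, 1, 3, 4, 5}) = 2
G(8) = mex({0, 2, 3, 5, 6}) = 1
G(9) = mex({0, 1, 2, 3, 6, 7}) = 4
G(10) = mex({0, 1, 3, 4, 5, 7}) = 2
Therefore G(10) = 2.

2


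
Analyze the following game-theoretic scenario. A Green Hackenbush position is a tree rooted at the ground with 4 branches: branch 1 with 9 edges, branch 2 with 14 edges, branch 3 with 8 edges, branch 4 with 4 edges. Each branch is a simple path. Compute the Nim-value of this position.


The tree has 4 branches from the ground vertex.
In Green Hackenbush, the Nim-value of a simple path of length k is k.
Branch 1: length 9, Nim-value = 9
Branch 2: length 14, Nim-value = 14
Branch 3: length 8, Nim-value = 8
Branch 4: length 4, Nim-value = 4
Total Nim-value = XOR of all branch values:
0 XOR 9 = 9
9 XOR 14 = 7
7 XOR 8 = 15
15 XOR 4 = 11
Nim-value of the tree = 11

11


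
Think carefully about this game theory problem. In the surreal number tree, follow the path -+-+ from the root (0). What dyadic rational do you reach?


Sign expansion: -+-+
Rule: track bounds (lo, hi), initially (-inf, +inf). On '+', the current value becomes lo and we move to the simplest number in (value, hi): value + 1 if hi = +inf, otherwise the midpoint (value + hi)/2. On '-', the current value becomes hi and we move to value - 1 if lo = -inf, otherwise the midpoint (lo + value)/2.
Start at 0.
Step 1: sign = -, move left. Bounds: (-inf, 0). Value = -1
Step 2: sign = +, move right. Bounds: (-1, 0). Value = -1/2
Step 3: sign = -, move left. Bounds: (-1, -1/2). Value = -3/4
Step 4: sign = +, move right. Bounds: (-3/4, -1/2). Value = -5/8
The surreal number with sign expansion -+-+ is -5/8.

-5/8


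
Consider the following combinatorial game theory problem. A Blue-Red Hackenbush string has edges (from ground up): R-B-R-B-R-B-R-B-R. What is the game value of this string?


Edges (from ground): R-B-R-B-R-B-R-B-R
By Berlekamp's sign-expansion rule, a Blue-Red Hackenbush stalk has the value of the surreal number whose sign sequence is the edge sequence with B -> + and R -> -.
Sign sequence: -+-+-+-+-
Trace the sign expansion in the surreal number tree, starting from 0:
Edge 1: R (sign -) -> bounds (-inf, 0), value = -1
Edge 2: B (sign +) -> bounds (-1, 0), value = -1/2
Edge 3: R (sign -) -> bounds (-1, -1/2), value = -3/4
Edge 4: B (sign +) -> bounds (-3/4, -1/2), value = -5/8
Edge 5: R (sign -) -> bounds (-3/4, -5/8), value = -11/16
Edge 6: B (sign +) -> bounds (-11/16, -5/8), value = -21/32
Edge 7: R (sign -) -> bounds (-11/16, -21/32), value = -43/64
Edge 8: B (sign +) -> bounds (-43/64, -21/32), value = -85/128
Edge 9: R (sign -) -> bounds (-43/64, -85/128), value = -171/256
Game value = -171/256

-171/256


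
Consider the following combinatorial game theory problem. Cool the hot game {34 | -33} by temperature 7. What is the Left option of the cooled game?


Original game: {34 | -33} (a switch {a | b} with a > b).
Cooling by t (for t below the temperature (a - b)/2 = 67/2) taxes each move by t: {a | b} cooled by t is {a - t | b + t}.
Cooling amount: t = 7
Cooled Left option: 34 - 7 = 27
Cooled Right option: -33 + 7 = -26
Cooled game: {27 | -26}
Left option = 27

27


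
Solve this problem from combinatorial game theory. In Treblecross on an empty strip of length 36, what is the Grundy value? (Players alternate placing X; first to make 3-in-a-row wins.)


Treblecross: place X on empty cells; 3-in-a-row wins.
Playing within two cells of an existing X lets the opponent win at once, so sensible play treats the cells i-2..i+2 around each X as dead. The player left with no safe cell loses, so this is a normal-play take-away game on strips of safe cells.
Placing X at cell i (0-indexed) of a strip of k safe cells leaves independent strips of sizes max(0, i-2) and max(0, k-i-3). Hence G(k) = mex{ G(max(0,i-2)) XOR G(max(0,k-i-3)) : 0 <= i < k }, with G(0) = 0.
G(1): splits (0,0):0^0=0 -> mex({0}) = 1
G(2): splits (0,0):0^0=0 -> mex({0}) = 1
G(3): splits (0,0):0^0=0 -> mex({0}) = 1
G(4): splits (0,1):0^1=1 (0,0):0^0=0 -> mex({0, 1}) = 2
G(5): splits (0,2):0^1=1 (0,1):0^1=1 (0,0):0^0=0 -> mex({0, 1}) = 2
G(6) = mex({1}) = 0
G(7) = mex({0, 1, 2}) = 3
G(8) = mex({0, 1, 2}) = 3
G(9) = mex({0, 2}) = 1
G(10) = mex({0, 2, 3}) = 1
G(11) = mex({0, 3}) = 1
G(12) = mex({1, 3}) = 0
G(13) = mex({0, 1, 2, 3}) = 4
G(14) = mex({0, 1, 2}) = 3
G(15) = mex({0, 1, 2}) = 3
G(16) = mex({0, 1, 2, 4}) = 3
G(17) = mex({0, 1, 3, 4}) = 2
G(18) = mex({0, 1, 3, 4}) = 2
G(19) = mex({0, 1, 3, 5}) = 2
G(20) = mex({0, 1, 2, 3, 5}) = 4
G(21) = mex({0, 1, 2, 3, 5}) = 4
G(22) = mex({1, 2, 6}) = 0
G(23) = mex({0, 1, 2, 3, 4, 6}) = 5
G(24) = mex({0, 1, 2, 3, 4}) = 5
G(25) = mex({0, 1, 3, 4, 7}) = 2
G(26) = mex({0, 1, 3, 4, 5, 7}) = 2
G(27) = mex({0, 1, 3, 5}) = 2
G(28) = mex({0, 1, 2, 5}) = 3
G(29) = mex({0, 1, 2, 4, 5, 6}) = 3
G(30) = mex({1, 2, 4, 6}) = 0
G(31) = mex({0, 1, 2, 3, 4, 6}) = 5
G(32) = mex({1, 2, 3, 4, 7}) = 0
G(33) = mex({0, 3, 7}) = 1
G(34) = mex({0, 2, 3, 5, 7}) = 1
G(35) = mex({0, 2, 3, 5, 6}) = 1
G(36) = mex({0, 1, 2, 5, 6}) = 3
Therefore G(36) = 3.

3


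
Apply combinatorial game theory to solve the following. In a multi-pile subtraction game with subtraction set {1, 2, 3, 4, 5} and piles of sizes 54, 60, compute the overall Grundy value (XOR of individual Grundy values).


Subtraction set: {1, 2, 3, 4, 5}
For this subtraction set, G(n) = n mod 6 (period = max + 1 = 6).
Pile 1 (size 54): G(54) = 54 mod 6 = 0
Pile 2 (size 60): G(60) = 60 mod 6 = 0
Total Grundy value = XOR of all: 0 XOR 0 = 0

0


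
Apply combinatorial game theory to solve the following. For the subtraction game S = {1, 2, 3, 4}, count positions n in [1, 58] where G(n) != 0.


Subtraction set S = {1, 2, 3, 4}, so G(n) = n mod 5.
G(n) = 0 when n is a multiple of 5.
Multiples of 5 in [1, 58]: 11
N-positions (nonzero Grundy) = 58 - 11 = 47

47


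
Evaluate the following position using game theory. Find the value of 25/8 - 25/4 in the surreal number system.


x = 25/8, y = 25/4
Converting to common denominator: 8
x = 25/8, y = 50/8
x - y = 25/8 - 25/4 = -25/8

-25/8


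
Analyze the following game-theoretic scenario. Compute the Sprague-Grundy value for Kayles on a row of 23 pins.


Kayles: a move removes 1 or 2 adjacent pins from a contiguous row.
Removing pins from a row of k leaves two independent rows (a, b) with a + b = k - 1 (one pin) or a + b = k - 2 (two pins); an end removal gives a = 0.
By Sprague-Grundy, G(k) = mex{ G(a) XOR G(b) } over all these splits. G(0) = 0.
G(1): splits (0,0):0^0=0 -> mex({0}) = 1
G(2): splits (0,1):0^1=1 (0,0):0^0=0 -> mex({0, 1}) = 2
G(3): splits (0,2):0^2=2 (1,1):1^1=0 (0,1):0^1=1 -> mex({0, 1, 2}) = 3
G(4): splits (0,3):0^3=3 (1,2):1^2=3 (0,2):0^2=2 (1,1):1^1=0 -> mex({0, 2, 3}) = 1
G(5): splits (0,4):0^1=1 (1,3):1^3=2 (2,2):2^2=0 (0,3):0^3=3 (1,2):1^2=3 -> mex({0, 1, 2, 3}) = 4
G(6) = mex({0, 1, 2, 4}) = 3
G(7) = mex({0, 1, 3, 4, 5}) = 2
G(8) = mex({0, 2, 3, 5, 6}) = 1
G(9) = mex({0, 1, 2, 3, 6, 7}) = 4
G(10) = mex({0, 1, 3, 4, 5, 7}) = 2
G(11) = mex({0, 1, 2, 3, 4, 5}) = 6
G(12) = mex({0, 1, 2, 3, 5, 6, 7}) = 4
G(13) = mex({0, 2, 3, 4, 6, 7}) = 1
G(14) = mex({0, 1, 4, 5, 6, 7}) = 2
G(15) = mex({0, 1, 2, 3, 4, 5, 6}) = 7
G(16) = mex({0, 2, 3, 5, 6, 7}) = 1
G(17) = mex({0, 1, 2, 3, 5, 6, 7}) = 4
G(18) = mex({0, 1, 2, 4, 5, 6}) = 3
G(19) = mex({0, 1, 3, 4, 5, 7}) = 2
G(20) = mex({0, 2, 3, 4, 5, 6, 7}) = 1
G(21) = mex({0, 1, 2, 3, 5, 6, 7}) = 4
G(22) = mex({0, 1, 2, 3, 4, 5, 7}) = 6
G(23) = mex({0, 1, 2, 3, 4, 5, 6}) = 7
Therefore G(23) = 7.

7
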